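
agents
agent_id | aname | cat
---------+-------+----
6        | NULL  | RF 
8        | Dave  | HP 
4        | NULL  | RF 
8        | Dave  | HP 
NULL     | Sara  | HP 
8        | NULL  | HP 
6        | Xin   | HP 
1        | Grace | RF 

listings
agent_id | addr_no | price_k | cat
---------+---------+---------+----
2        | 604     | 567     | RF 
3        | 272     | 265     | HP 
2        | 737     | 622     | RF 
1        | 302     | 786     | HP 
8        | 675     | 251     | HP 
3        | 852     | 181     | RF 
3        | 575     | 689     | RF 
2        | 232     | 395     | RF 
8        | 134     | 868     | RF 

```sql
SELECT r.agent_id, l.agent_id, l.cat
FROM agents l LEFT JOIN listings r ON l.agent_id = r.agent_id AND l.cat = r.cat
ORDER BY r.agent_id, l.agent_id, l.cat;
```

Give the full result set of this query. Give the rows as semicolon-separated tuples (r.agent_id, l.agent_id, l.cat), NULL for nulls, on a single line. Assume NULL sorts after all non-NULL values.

(8, 8, HP); (8, 8, HP); (8, 8, HP); (NULL, 1, RF); (NULL, 4, RF); (NULL, 6, HP); (NULL, 6, RF); (NULL, NULL, HP)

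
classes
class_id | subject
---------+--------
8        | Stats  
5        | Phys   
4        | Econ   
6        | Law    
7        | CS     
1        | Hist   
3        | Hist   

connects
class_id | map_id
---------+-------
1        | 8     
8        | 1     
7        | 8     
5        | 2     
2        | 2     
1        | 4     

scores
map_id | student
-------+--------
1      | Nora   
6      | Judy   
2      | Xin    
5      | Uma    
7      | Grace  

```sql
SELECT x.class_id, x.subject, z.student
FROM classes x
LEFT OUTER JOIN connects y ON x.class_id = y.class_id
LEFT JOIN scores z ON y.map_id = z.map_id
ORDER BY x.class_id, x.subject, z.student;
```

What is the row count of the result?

8

Joins associate left-to-right: classes LEFT JOIN connects on class_id gives 8 intermediate row(s).
Then LEFT JOIN `scores z` on map_id: each of those 8 rows is kept; rows whose y.map_id has no match in z get NULL for z's columns.
Result: 8 row(s).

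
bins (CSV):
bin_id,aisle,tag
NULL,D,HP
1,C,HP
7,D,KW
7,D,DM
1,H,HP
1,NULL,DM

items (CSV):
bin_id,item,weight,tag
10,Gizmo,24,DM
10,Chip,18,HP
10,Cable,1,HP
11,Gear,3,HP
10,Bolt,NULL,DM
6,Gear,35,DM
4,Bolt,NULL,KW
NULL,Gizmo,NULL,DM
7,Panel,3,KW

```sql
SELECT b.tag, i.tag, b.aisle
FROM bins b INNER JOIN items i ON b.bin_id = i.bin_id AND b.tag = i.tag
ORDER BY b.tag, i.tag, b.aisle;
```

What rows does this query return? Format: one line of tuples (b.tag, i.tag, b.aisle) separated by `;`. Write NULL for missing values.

(KW, KW, D)

INNER JOIN keeps only pairs where the ON condition holds.
Matching on b.bin_id = i.bin_id AND b.tag = i.tag. A NULL in a compared column never satisfies the condition.
Matched pairs: 1.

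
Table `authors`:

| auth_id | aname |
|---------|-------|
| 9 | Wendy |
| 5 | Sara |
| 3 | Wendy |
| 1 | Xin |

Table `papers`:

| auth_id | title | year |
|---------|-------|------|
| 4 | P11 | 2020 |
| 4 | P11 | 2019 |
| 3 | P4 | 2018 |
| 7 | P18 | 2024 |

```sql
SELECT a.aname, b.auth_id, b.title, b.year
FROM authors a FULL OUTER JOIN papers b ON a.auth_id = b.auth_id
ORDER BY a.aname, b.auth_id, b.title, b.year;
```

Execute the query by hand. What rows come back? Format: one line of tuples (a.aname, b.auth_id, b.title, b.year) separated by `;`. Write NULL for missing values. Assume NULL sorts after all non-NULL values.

(Sara, NULL, NULL, NULL); (Wendy, 3, P4, 2018); (Wendy, NULL, NULL, NULL); (Xin, NULL, NULL, NULL); (NULL, 4, P11, 2019); (NULL, 4, P11, 2020); (NULL, 7, P18, 2024)

FULL OUTER JOIN keeps every row from both sides; unmatched rows get NULL for the other side's columns.
Matching on a.auth_id = b.auth_id.
- auth_id=9: no b row matches, row kept with b columns NULL.
- auth_id=5: no b row matches, row kept with b columns NULL.
- auth_id=3: 1 matching b row(s), so 1 row(s) emitted.
- auth_id=1: no b row matches, row kept with b columns NULL.
- plus 3 unmatched b row(s), each kept with NULL a columns.
After projecting and ordering:
a.aname | b.auth_id | b.title | b.year
Sara | NULL | NULL | NULL
Wendy | 3 | P4 | 2018
Wendy | NULL | NULL | NULL
Xin | NULL | NULL | NULL
NULL | 4 | P11 | 2019
NULL | 4 | P11 | 2020
NULL | 7 | P18 | 2024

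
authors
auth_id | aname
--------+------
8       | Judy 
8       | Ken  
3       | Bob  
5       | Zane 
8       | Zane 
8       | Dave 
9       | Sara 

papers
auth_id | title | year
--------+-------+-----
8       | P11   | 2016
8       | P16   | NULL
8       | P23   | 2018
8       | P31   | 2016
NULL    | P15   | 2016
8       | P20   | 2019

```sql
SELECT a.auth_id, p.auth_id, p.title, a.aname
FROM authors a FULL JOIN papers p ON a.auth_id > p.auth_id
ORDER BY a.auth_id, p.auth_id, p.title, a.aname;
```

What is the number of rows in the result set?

12

FULL OUTER JOIN keeps every row from both sides; unmatched rows get NULL for the other side's columns.
Matching on a.auth_id > p.auth_id. A NULL in a compared column never satisfies the condition.
- a[0] auth_id=8 → no match; kept with NULLs on the p side.
- a[1] auth_id=8 → no match; kept with NULLs on the p side.
- a[2] auth_id=3 → no match; kept with NULLs on the p side.
- a[3] auth_id=5 → no match; kept with NULLs on the p side.
- a[4] auth_id=8 → no match; kept with NULLs on the p side.
- a[5] auth_id=8 → no match; kept with NULLs on the p side.
- a[6] auth_id=9 → 5 match(es) in p → 5 row(s).
- 1 row(s) from p found no a partner → padded with NULL.
Total: 5 matched + 7 padded = 12 rows.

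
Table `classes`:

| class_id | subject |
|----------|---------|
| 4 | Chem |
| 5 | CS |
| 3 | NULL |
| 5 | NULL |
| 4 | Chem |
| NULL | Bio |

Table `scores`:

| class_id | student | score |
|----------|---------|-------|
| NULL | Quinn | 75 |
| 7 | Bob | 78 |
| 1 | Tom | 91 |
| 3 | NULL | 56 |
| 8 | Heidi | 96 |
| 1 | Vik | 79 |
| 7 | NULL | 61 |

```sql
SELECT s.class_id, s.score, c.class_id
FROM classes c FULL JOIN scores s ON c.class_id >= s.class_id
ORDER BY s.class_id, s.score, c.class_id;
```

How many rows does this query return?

FULL OUTER JOIN keeps every row from both sides; unmatched rows get NULL for the other side's columns.
Matching on c.class_id >= s.class_id. A NULL in a compared column never satisfies the condition.
- class_id=4: 3 matching s row(s), so 3 row(s) emitted.
- class_id=5: 3 matching s row(s), so 3 row(s) emitted.
- class_id=3: 3 matching s row(s), so 3 row(s) emitted.
- class_id=5: 3 matching s row(s), so 3 row(s) emitted.
- class_id=4: 3 matching s row(s), so 3 row(s) emitted.
- class_id=NULL: no s row matches, row kept with s columns NULL.
- plus 4 unmatched s row(s), each kept with NULL c columns.
Total: 15 matched + 5 padded = 20 rows.

20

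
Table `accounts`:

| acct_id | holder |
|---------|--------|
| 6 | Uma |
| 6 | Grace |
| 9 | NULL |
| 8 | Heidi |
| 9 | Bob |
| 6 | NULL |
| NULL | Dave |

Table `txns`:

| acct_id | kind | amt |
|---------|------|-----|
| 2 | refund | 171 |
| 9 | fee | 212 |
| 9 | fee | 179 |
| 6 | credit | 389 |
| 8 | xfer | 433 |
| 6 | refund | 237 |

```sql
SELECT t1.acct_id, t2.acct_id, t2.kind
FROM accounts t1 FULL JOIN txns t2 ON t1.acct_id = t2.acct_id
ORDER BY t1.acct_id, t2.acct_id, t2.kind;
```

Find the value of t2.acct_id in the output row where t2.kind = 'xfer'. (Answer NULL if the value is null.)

8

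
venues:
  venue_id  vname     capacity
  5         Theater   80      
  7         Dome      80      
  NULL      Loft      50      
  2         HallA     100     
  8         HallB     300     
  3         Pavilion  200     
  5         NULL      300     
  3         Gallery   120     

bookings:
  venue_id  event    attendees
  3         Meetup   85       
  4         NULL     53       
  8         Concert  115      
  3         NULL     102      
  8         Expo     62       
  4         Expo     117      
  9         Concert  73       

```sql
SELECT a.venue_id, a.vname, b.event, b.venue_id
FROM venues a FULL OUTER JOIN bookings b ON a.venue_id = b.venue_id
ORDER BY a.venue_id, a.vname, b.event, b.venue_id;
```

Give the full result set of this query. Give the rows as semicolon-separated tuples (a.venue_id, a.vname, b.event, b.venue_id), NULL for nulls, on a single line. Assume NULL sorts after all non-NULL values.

FULL OUTER JOIN keeps every row from both sides; unmatched rows get NULL for the other side's columns.
Matching on a.venue_id = b.venue_id. A NULL in a compared column never satisfies the condition.
- venue_id=5: no b row matches, row kept with b columns NULL.
- venue_id=7: no b row matches, row kept with b columns NULL.
- venue_id=NULL: no b row matches, row kept with b columns NULL.
- venue_id=2: no b row matches, row kept with b columns NULL.
- venue_id=8: 2 matching b row(s), so 2 row(s) emitted.
- venue_id=3: 2 matching b row(s), so 2 row(s) emitted.
- venue_id=5: no b row matches, row kept with b columns NULL.
- venue_id=3: 2 matching b row(s), so 2 row(s) emitted.
- 3 row(s) from b found no a partner → padded with NULL.

(2, HallA, NULL, NULL); (3, Gallery, Meetup, 3); (3, Gallery, NULL, 3); (3, Pavilion, Meetup, 3); (3, Pavilion, NULL, 3); (5, Theater, NULL, NULL); (5, NULL, NULL, NULL); (7, Dome, NULL, NULL); (8, HallB, Concert, 8); (8, HallB, Expo, 8); (NULL, Loft, NULL, NULL); (NULL, NULL, Concert, 9); (NULL, NULL, Expo, 4); (NULL, NULL, NULL, 4)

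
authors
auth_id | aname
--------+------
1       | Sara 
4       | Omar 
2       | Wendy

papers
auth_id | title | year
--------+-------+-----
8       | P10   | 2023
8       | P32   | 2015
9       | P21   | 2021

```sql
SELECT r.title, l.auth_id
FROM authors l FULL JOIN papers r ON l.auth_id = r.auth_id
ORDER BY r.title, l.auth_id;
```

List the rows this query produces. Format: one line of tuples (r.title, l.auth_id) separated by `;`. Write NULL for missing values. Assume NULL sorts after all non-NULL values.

(P10, NULL); (P21, NULL); (P32, NULL); (NULL, 1); (NULL, 2); (NULL, 4)

FULL OUTER JOIN keeps every row from both sides; unmatched rows get NULL for the other side's columns.
Matching on l.auth_id = r.auth_id.
- l[0] auth_id=1 → no match; kept with NULLs on the r side.
- l[1] auth_id=4 → no match; kept with NULLs on the r side.
- l[2] auth_id=2 → no match; kept with NULLs on the r side.
- plus 3 unmatched r row(s), each kept with NULL l columns.
After projecting and ordering:
r.title | l.auth_id
P10 | NULL
P21 | NULL
P32 | NULL
NULL | 1
NULL | 2
NULL | 4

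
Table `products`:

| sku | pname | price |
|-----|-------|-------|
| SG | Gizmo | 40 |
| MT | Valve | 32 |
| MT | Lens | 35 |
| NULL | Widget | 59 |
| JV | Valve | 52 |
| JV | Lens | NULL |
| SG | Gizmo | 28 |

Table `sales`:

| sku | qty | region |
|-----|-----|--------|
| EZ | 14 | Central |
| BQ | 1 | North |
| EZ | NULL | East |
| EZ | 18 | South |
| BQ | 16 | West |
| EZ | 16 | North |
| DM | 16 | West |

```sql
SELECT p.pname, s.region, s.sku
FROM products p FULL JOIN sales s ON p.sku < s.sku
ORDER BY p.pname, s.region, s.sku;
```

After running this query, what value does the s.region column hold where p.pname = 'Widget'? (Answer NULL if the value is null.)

FULL OUTER JOIN keeps every row from both sides; unmatched rows get NULL for the other side's columns.
Matching on p.sku < s.sku. A NULL in a compared column never satisfies the condition.
- sku=SG: no s row matches, row kept with s columns NULL.
- sku=MT: no s row matches, row kept with s columns NULL.
- sku=MT: no s row matches, row kept with s columns NULL.
- sku=NULL: no s row matches, row kept with s columns NULL.
- sku=JV: no s row matches, row kept with s columns NULL.
- sku=JV: no s row matches, row kept with s columns NULL.
- sku=SG: no s row matches, row kept with s columns NULL.
- plus 7 unmatched s row(s), each kept with NULL p columns.

NULL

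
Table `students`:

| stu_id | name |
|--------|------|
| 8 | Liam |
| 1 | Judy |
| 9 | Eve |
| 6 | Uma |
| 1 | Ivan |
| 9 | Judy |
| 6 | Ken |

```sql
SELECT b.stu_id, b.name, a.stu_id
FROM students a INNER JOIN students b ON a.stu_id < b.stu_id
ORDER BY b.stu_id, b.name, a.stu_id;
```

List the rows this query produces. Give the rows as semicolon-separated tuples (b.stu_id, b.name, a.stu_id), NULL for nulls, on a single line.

(6, Ken, 1); (6, Ken, 1); (6, Uma, 1); (6, Uma, 1); (8, Liam, 1); (8, Liam, 1); (8, Liam, 6); (8, Liam, 6); (9, Eve, 1); (9, Eve, 1); (9, Eve, 6); (9, Eve, 6); (9, Eve, 8); (9, Judy, 1); (9, Judy, 1); (9, Judy, 6); (9, Judy, 6); (9, Judy, 8)

INNER JOIN keeps only pairs where the ON condition holds.
Matching on a.stu_id < b.stu_id.
- stu_id=8: 2 matching b row(s), so 2 row(s) emitted.
- stu_id=1: 5 matching b row(s), so 5 row(s) emitted.
- stu_id=9: no matching b row, dropped.
- stu_id=6: 3 matching b row(s), so 3 row(s) emitted.
- stu_id=1: 5 matching b row(s), so 5 row(s) emitted.
- stu_id=9: no matching b row, dropped.
- stu_id=6: 3 matching b row(s), so 3 row(s) emitted.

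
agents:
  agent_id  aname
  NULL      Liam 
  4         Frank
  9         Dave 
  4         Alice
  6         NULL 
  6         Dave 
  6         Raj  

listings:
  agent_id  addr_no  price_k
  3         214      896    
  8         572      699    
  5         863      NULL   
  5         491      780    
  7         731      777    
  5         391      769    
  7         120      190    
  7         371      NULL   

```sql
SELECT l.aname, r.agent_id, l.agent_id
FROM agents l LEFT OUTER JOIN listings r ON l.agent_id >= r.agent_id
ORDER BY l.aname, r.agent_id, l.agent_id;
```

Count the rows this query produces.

23

LEFT JOIN keeps every row from `agents`; unmatched rows get NULL for `listings`'s columns.
Matching on l.agent_id >= r.agent_id. A NULL in a compared column never satisfies the condition.
- l row (agent_id=NULL): no match → kept, r columns NULL.
- l row (agent_id=4): matches 1 r row(s) → 1 output row(s).
- l row (agent_id=9): matches 8 r row(s) → 8 output row(s).
- l row (agent_id=4): matches 1 r row(s) → 1 output row(s).
- l row (agent_id=6): matches 4 r row(s) → 4 output row(s).
- l row (agent_id=6): matches 4 r row(s) → 4 output row(s).
- l row (agent_id=6): matches 4 r row(s) → 4 output row(s).
Total: 22 matched + 1 padded = 23 rows.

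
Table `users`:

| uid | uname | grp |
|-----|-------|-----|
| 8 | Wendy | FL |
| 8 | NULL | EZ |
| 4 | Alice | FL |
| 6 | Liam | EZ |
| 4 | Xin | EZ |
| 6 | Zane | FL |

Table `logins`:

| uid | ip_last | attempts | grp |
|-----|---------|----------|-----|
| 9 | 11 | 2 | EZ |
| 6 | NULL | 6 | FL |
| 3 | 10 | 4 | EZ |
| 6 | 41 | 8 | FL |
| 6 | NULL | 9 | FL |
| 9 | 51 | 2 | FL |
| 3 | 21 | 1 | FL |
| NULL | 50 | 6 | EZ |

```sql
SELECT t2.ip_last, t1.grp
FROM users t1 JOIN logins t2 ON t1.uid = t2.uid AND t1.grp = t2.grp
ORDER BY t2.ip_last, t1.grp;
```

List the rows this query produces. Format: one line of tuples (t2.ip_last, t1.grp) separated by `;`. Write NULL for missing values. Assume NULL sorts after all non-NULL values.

INNER JOIN keeps only pairs where the ON condition holds.
Matching on t1.uid = t2.uid AND t1.grp = t2.grp. A NULL in a compared column never satisfies the condition.
Matched pairs: 3.

(41, FL); (NULL, FL); (NULL, FL)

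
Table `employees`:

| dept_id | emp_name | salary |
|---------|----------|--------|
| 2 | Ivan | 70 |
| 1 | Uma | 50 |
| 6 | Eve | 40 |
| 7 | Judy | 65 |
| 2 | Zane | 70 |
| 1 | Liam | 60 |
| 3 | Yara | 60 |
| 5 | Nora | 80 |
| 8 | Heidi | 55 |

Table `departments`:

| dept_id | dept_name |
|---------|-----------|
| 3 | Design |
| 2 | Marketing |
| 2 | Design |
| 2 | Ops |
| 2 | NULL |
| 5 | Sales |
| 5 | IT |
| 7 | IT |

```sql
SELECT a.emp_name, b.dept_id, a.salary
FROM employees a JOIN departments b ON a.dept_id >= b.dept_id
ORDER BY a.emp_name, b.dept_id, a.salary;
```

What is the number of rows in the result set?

43

INNER JOIN keeps only pairs where the ON condition holds.
Matching on a.dept_id >= b.dept_id.
Matched pairs: 43.
Total: 43 rows.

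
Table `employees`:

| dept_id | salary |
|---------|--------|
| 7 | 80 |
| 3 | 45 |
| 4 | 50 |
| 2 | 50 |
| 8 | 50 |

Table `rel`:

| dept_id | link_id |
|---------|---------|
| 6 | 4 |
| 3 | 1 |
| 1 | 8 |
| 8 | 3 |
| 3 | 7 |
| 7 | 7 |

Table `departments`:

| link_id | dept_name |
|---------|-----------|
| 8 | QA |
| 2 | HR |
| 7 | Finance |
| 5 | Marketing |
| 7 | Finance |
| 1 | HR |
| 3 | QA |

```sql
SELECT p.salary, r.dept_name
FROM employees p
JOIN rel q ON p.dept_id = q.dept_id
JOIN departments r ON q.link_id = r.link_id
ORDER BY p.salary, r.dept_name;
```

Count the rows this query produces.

Evaluate left to right. First `employees p INNER JOIN rel q` on dept_id: 4 row(s).
Then INNER JOIN `departments r` on link_id: keep only rows whose q.link_id appears in r.
Result: 6 row(s).

6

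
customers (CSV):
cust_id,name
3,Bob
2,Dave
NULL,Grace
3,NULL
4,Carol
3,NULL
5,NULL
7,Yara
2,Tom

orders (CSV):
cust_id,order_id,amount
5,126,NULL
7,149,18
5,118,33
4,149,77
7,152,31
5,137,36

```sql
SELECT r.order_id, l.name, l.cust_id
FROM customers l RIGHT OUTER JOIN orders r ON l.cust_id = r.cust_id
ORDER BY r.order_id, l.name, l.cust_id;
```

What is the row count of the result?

RIGHT JOIN keeps every row from `orders`; unmatched rows get NULL for `customers`'s columns.
Matching on l.cust_id = r.cust_id. A NULL in a compared column never satisfies the condition.
- l[0] cust_id=3 → no match.
- l[1] cust_id=2 → no match.
- l[2] cust_id=NULL → no match.
- l[3] cust_id=3 → no match.
- l[4] cust_id=4 → 1 match(es) in r → 1 row(s).
- l[5] cust_id=3 → no match.
- l[6] cust_id=5 → 3 match(es) in r → 3 row(s).
- l[7] cust_id=7 → 2 match(es) in r → 2 row(s).
- l[8] cust_id=2 → no match.
- every r row matched at least one l row.
Total: 6 rows.

6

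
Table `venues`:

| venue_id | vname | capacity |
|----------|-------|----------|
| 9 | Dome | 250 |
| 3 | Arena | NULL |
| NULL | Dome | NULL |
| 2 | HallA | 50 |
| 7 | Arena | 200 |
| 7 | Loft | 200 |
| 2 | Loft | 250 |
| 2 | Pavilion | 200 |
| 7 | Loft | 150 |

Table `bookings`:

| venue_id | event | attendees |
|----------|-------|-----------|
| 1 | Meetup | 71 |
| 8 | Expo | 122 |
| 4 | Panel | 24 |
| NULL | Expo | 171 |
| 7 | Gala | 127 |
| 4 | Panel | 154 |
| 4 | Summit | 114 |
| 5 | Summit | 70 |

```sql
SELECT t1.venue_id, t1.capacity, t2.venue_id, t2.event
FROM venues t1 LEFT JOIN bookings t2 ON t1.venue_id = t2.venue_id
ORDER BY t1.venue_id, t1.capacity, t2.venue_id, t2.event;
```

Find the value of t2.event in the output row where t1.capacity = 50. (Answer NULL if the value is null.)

NULL

LEFT JOIN keeps every row from `venues`; unmatched rows get NULL for `bookings`'s columns.
Matching on t1.venue_id = t2.venue_id. A NULL in a compared column never satisfies the condition.
- t1 (venue_id=9) has no partner → padded with NULL.
- t1 (venue_id=3) has no partner → padded with NULL.
- t1 (venue_id=NULL) has no partner → padded with NULL.
- t1 (venue_id=2) has no partner → padded with NULL.
- t1 (venue_id=7) pairs with 1 row(s) of t2.
- t1 (venue_id=7) pairs with 1 row(s) of t2.
- t1 (venue_id=2) has no partner → padded with NULL.
- t1 (venue_id=2) has no partner → padded with NULL.
- t1 (venue_id=7) pairs with 1 row(s) of t2.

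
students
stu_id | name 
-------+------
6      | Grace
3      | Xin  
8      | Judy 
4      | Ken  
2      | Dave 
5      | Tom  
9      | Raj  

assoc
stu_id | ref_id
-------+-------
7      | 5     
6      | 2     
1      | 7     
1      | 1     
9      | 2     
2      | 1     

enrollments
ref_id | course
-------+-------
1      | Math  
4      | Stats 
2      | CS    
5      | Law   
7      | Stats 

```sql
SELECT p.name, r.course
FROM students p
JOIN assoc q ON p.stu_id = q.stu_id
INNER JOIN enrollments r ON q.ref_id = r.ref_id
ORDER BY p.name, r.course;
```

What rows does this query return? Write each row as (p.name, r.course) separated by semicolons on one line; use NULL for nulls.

(Dave, Math); (Grace, CS); (Raj, CS)

Joins associate left-to-right: students INNER JOIN assoc on stu_id gives 3 intermediate row(s).
Then INNER JOIN `enrollments r` on ref_id: keep only rows whose q.ref_id appears in r.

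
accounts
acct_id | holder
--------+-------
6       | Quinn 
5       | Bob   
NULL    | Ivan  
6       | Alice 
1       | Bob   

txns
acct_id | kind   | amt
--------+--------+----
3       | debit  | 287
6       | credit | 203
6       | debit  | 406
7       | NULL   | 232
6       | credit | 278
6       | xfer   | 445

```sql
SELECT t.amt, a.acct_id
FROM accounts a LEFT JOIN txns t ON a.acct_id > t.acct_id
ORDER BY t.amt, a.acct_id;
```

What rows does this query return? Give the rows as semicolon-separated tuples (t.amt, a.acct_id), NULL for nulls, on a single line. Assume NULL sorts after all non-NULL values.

(287, 5); (287, 6); (287, 6); (NULL, 1); (NULL, NULL)

LEFT JOIN keeps every row from `accounts`; unmatched rows get NULL for `txns`'s columns.
Matching on a.acct_id > t.acct_id. A NULL in a compared column never satisfies the condition.
- a[0] acct_id=6 → 1 match(es) in t → 1 row(s).
- a[1] acct_id=5 → 1 match(es) in t → 1 row(s).
- a[2] acct_id=NULL → no match; kept with NULLs on the t side.
- a[3] acct_id=6 → 1 match(es) in t → 1 row(s).
- a[4] acct_id=1 → no match; kept with NULLs on the t side.
After projecting and ordering:
t.amt | a.acct_id
287 | 5
287 | 6
287 | 6
NULL | 1
NULL | NULL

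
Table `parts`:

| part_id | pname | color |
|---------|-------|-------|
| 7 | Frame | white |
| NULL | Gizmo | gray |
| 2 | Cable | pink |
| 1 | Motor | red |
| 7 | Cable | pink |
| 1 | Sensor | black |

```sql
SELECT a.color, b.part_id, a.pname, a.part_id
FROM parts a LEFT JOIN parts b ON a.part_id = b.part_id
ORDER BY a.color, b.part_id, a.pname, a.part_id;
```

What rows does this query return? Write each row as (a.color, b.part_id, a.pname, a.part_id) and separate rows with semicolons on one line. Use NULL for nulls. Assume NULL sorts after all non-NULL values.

(black, 1, Sensor, 1); (black, 1, Sensor, 1); (gray, NULL, Gizmo, NULL); (pink, 2, Cable, 2); (pink, 7, Cable, 7); (pink, 7, Cable, 7); (red, 1, Motor, 1); (red, 1, Motor, 1); (white, 7, Frame, 7); (white, 7, Frame, 7)

LEFT JOIN keeps every row from `parts a`; unmatched rows get NULL for `parts b`'s columns.
Matching on a.part_id = b.part_id. A NULL in a compared column never satisfies the condition.
Matched pairs: 9; unmatched a rows kept: 1.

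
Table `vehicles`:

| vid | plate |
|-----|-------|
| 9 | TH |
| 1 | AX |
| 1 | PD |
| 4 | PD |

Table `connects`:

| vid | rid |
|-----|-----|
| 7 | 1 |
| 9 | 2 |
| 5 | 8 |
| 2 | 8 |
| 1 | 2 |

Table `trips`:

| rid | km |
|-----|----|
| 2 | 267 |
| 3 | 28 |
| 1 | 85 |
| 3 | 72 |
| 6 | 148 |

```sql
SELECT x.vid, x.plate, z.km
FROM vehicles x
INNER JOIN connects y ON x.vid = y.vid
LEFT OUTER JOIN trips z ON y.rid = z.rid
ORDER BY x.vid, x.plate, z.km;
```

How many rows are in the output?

3

Step 1 — x INNER JOIN y on vid → 3 row(s).
Then LEFT JOIN `trips z` on rid: each of those 3 rows is kept; rows whose y.rid has no match in z get NULL for z's columns.
Result: 3 row(s).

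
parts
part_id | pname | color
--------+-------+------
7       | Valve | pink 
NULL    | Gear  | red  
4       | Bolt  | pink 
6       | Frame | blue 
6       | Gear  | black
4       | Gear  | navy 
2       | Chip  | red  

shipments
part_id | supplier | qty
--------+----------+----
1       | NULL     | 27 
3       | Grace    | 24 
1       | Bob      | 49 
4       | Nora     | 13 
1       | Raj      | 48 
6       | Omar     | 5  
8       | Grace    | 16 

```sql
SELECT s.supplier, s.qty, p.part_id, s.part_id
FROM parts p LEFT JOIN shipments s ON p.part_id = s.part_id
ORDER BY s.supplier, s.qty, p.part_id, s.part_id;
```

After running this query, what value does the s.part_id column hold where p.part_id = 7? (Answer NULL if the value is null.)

LEFT JOIN keeps every row from `parts`; unmatched rows get NULL for `shipments`'s columns.
Matching on p.part_id = s.part_id. A NULL in a compared column never satisfies the condition.
- p row (part_id=7): no match → kept, s columns NULL.
- p row (part_id=NULL): no match → kept, s columns NULL.
- p row (part_id=4): matches 1 s row(s) → 1 output row(s).
- p row (part_id=6): matches 1 s row(s) → 1 output row(s).
- p row (part_id=6): matches 1 s row(s) → 1 output row(s).
- p row (part_id=4): matches 1 s row(s) → 1 output row(s).
- p row (part_id=2): no match → kept, s columns NULL.

NULL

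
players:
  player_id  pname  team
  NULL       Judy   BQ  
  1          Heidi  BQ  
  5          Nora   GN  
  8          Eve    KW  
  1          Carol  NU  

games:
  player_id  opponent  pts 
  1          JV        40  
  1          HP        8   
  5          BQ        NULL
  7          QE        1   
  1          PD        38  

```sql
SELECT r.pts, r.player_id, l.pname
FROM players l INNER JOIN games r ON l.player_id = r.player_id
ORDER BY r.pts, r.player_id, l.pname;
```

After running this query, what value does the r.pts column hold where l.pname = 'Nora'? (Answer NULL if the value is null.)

NULL

INNER JOIN keeps only pairs where the ON condition holds.
Matching on l.player_id = r.player_id. A NULL in a compared column never satisfies the condition.
- l row (player_id=NULL): no match → dropped.
- l row (player_id=1): matches 3 r row(s) → 3 output row(s).
- l row (player_id=5): matches 1 r row(s) → 1 output row(s).
- l row (player_id=8): no match → dropped.
- l row (player_id=1): matches 3 r row(s) → 3 output row(s).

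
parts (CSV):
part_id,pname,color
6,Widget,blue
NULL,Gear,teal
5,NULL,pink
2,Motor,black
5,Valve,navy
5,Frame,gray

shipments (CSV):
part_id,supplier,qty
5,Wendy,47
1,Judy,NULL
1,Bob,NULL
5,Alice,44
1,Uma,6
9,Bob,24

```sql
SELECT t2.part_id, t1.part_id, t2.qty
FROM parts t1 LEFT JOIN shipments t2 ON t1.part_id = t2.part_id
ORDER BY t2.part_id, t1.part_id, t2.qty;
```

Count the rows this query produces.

9

LEFT JOIN keeps every row from `parts`; unmatched rows get NULL for `shipments`'s columns.
Matching on t1.part_id = t2.part_id. A NULL in a compared column never satisfies the condition.
- t1 (part_id=6) has no partner → padded with NULL.
- t1 (part_id=NULL) has no partner → padded with NULL.
- t1 (part_id=5) pairs with 2 row(s) of t2.
- t1 (part_id=2) has no partner → padded with NULL.
- t1 (part_id=5) pairs with 2 row(s) of t2.
- t1 (part_id=5) pairs with 2 row(s) of t2.
Total: 6 matched + 3 padded = 9 rows.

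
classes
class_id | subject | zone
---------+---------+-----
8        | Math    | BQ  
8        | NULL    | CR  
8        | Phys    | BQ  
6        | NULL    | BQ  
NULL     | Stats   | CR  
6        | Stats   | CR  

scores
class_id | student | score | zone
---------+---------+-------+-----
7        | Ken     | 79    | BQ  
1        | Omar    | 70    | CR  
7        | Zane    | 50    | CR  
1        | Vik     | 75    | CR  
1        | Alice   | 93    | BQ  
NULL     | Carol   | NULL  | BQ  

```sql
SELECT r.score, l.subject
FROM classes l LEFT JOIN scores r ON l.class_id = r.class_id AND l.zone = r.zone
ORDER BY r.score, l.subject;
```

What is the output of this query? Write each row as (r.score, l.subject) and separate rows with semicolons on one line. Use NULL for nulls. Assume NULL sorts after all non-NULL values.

LEFT JOIN keeps every row from `classes`; unmatched rows get NULL for `scores`'s columns.
Matching on l.class_id = r.class_id AND l.zone = r.zone. A NULL in a compared column never satisfies the condition.
- class_id=8, zone=BQ: no r row matches, row kept with r columns NULL.
- class_id=8, zone=CR: no r row matches, row kept with r columns NULL.
- class_id=8, zone=BQ: no r row matches, row kept with r columns NULL.
- class_id=6, zone=BQ: no r row matches, row kept with r columns NULL.
- class_id=NULL, zone=CR: no r row matches, row kept with r columns NULL.
- class_id=6, zone=CR: no r row matches, row kept with r columns NULL.
After projecting and ordering:
r.score | l.subject
NULL | Math
NULL | Phys
NULL | Stats
NULL | Stats
NULL | NULL
NULL | NULL

(NULL, Math); (NULL, Phys); (NULL, Stats); (NULL, Stats); (NULL, NULL); (NULL, NULL)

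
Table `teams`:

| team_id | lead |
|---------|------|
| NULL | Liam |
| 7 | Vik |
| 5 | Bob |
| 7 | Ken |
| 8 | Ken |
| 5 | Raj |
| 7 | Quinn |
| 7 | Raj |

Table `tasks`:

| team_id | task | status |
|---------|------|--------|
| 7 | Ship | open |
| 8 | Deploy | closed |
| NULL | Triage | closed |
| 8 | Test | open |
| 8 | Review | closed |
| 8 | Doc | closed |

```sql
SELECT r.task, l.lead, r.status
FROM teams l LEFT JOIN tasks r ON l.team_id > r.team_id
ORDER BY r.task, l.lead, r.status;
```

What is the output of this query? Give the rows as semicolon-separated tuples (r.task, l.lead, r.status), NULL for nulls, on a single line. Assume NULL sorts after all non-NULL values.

(Ship, Ken, open); (NULL, Bob, NULL); (NULL, Ken, NULL); (NULL, Liam, NULL); (NULL, Quinn, NULL); (NULL, Raj, NULL); (NULL, Raj, NULL); (NULL, Vik, NULL)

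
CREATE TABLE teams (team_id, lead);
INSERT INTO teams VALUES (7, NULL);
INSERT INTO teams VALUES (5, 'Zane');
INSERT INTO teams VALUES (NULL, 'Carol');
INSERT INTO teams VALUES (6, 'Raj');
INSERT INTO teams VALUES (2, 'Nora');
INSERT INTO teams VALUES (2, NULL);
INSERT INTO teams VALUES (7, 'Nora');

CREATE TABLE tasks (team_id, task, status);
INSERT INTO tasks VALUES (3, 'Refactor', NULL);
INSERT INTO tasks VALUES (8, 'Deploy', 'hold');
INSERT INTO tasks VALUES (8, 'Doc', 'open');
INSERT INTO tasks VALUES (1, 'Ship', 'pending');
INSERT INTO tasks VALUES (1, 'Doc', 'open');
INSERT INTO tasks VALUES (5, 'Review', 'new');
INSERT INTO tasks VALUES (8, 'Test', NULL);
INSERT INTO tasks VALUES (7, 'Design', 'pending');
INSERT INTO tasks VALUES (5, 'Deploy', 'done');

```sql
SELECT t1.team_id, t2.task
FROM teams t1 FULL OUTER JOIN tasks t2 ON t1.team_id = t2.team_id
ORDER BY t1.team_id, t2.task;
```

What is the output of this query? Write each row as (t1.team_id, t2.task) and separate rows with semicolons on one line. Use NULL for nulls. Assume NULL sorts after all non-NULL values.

FULL OUTER JOIN keeps every row from both sides; unmatched rows get NULL for the other side's columns.
Matching on t1.team_id = t2.team_id. A NULL in a compared column never satisfies the condition.
- t1 (team_id=7) pairs with 1 row(s) of t2.
- t1 (team_id=5) pairs with 2 row(s) of t2.
- t1 (team_id=NULL) has no partner → padded with NULL.
- t1 (team_id=6) has no partner → padded with NULL.
- t1 (team_id=2) has no partner → padded with NULL.
- t1 (team_id=2) has no partner → padded with NULL.
- t1 (team_id=7) pairs with 1 row(s) of t2.
- 6 row(s) from t2 found no t1 partner → padded with NULL.

(2, NULL); (2, NULL); (5, Deploy); (5, Review); (6, NULL); (7, Design); (7, Design); (NULL, Deploy); (NULL, Doc); (NULL, Doc); (NULL, Refactor); (NULL, Ship); (NULL, Test); (NULL, NULL)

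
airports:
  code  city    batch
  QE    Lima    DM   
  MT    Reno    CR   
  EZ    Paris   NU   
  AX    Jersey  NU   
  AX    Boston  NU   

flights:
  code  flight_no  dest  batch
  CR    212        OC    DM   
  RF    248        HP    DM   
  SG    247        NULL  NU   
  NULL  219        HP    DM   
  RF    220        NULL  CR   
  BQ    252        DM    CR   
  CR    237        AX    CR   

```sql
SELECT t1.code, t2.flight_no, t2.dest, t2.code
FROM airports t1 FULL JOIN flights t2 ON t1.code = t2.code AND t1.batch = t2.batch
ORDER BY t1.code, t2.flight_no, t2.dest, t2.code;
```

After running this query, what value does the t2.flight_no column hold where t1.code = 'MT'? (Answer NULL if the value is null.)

FULL OUTER JOIN keeps every row from both sides; unmatched rows get NULL for the other side's columns.
Matching on t1.code = t2.code AND t1.batch = t2.batch. A NULL in a compared column never satisfies the condition.
- t1 (code=QE, batch=DM) has no partner → padded with NULL.
- t1 (code=MT, batch=CR) has no partner → padded with NULL.
- t1 (code=EZ, batch=NU) has no partner → padded with NULL.
- t1 (code=AX, batch=NU) has no partner → padded with NULL.
- t1 (code=AX, batch=NU) has no partner → padded with NULL.
- 7 row(s) from t2 found no t1 partner → padded with NULL.

NULL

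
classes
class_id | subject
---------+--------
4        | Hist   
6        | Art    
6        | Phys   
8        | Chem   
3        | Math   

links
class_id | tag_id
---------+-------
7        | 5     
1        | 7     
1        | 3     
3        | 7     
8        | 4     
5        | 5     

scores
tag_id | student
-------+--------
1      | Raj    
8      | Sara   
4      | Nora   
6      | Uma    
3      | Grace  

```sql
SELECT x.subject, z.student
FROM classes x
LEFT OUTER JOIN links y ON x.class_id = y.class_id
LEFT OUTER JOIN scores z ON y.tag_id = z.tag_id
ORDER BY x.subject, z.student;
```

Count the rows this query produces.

Evaluate left to right. First `classes x LEFT JOIN links y` on class_id: 5 row(s).
Then LEFT JOIN `scores z` on tag_id: each of those 5 rows is kept; rows whose y.tag_id has no match in z get NULL for z's columns.
Result: 5 row(s).

5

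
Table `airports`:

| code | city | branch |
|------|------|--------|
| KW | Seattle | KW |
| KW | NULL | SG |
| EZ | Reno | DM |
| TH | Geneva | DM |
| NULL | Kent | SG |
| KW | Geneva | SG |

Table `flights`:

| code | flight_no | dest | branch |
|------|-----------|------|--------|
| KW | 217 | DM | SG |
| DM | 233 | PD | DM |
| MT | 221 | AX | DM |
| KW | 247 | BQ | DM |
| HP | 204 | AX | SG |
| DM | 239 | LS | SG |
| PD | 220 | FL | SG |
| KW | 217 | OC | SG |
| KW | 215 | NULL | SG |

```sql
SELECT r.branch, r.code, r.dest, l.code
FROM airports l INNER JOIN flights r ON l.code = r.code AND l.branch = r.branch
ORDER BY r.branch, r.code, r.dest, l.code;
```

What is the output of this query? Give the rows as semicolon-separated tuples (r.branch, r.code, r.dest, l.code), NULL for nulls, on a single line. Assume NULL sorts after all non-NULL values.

INNER JOIN keeps only pairs where the ON condition holds.
Matching on l.code = r.code AND l.branch = r.branch. A NULL in a compared column never satisfies the condition.
Matched pairs: 6.

(SG, KW, DM, KW); (SG, KW, DM, KW); (SG, KW, OC, KW); (SG, KW, OC, KW); (SG, KW, NULL, KW); (SG, KW, NULL, KW)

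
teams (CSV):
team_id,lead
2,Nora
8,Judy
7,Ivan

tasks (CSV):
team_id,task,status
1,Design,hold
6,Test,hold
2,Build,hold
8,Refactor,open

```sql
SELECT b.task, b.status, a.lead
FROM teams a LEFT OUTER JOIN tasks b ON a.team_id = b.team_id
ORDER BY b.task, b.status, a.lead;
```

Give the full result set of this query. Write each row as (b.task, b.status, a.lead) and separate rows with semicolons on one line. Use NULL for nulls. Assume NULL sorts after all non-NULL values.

(Build, hold, Nora); (Refactor, open, Judy); (NULL, NULL, Ivan)

LEFT JOIN keeps every row from `teams`; unmatched rows get NULL for `tasks`'s columns.
Matching on a.team_id = b.team_id.
Matched pairs: 2; unmatched a rows kept: 1.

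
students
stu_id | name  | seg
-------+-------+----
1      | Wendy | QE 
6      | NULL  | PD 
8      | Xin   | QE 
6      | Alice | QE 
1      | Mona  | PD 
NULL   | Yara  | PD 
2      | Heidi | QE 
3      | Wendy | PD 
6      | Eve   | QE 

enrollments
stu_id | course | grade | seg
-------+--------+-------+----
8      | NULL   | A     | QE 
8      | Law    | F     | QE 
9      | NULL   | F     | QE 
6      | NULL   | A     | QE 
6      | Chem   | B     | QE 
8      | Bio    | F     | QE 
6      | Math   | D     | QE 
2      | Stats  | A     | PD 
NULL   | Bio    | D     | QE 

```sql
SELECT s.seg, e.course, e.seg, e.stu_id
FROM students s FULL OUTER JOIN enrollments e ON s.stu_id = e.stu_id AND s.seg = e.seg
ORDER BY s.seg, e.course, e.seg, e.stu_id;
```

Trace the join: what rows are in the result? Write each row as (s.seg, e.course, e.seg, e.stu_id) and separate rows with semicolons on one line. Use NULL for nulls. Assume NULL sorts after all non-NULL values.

FULL OUTER JOIN keeps every row from both sides; unmatched rows get NULL for the other side's columns.
Matching on s.stu_id = e.stu_id AND s.seg = e.seg. A NULL in a compared column never satisfies the condition.
- s row (stu_id=1, seg=QE): no match → kept, e columns NULL.
- s row (stu_id=6, seg=PD): no match → kept, e columns NULL.
- s row (stu_id=8, seg=QE): matches 3 e row(s) → 3 output row(s).
- s row (stu_id=6, seg=QE): matches 3 e row(s) → 3 output row(s).
- s row (stu_id=1, seg=PD): no match → kept, e columns NULL.
- s row (stu_id=NULL, seg=PD): no match → kept, e columns NULL.
- s row (stu_id=2, seg=QE): no match → kept, e columns NULL.
- s row (stu_id=3, seg=PD): no match → kept, e columns NULL.
- s row (stu_id=6, seg=QE): matches 3 e row(s) → 3 output row(s).
- 3 row(s) from e found no s partner → padded with NULL.

(PD, NULL, NULL, NULL); (PD, NULL, NULL, NULL); (PD, NULL, NULL, NULL); (PD, NULL, NULL, NULL); (QE, Bio, QE, 8); (QE, Chem, QE, 6); (QE, Chem, QE, 6); (QE, Law, QE, 8); (QE, Math, QE, 6); (QE, Math, QE, 6); (QE, NULL, QE, 6); (QE, NULL, QE, 6); (QE, NULL, QE, 8); (QE, NULL, NULL, NULL); (QE, NULL, NULL, NULL); (NULL, Bio, QE, NULL); (NULL, Stats, PD, 2); (NULL, NULL, QE, 9)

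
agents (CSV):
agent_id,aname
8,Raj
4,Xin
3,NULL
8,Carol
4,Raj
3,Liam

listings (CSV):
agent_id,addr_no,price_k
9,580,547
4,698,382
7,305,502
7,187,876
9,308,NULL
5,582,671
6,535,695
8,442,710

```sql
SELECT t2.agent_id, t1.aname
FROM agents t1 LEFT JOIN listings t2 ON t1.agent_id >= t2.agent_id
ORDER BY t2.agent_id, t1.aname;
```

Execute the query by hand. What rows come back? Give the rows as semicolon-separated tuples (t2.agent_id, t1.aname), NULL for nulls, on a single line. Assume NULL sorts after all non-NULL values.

(4, Carol); (4, Raj); (4, Raj); (4, Xin); (5, Carol); (5, Raj); (6, Carol); (6, Raj); (7, Carol); (7, Carol); (7, Raj); (7, Raj); (8, Carol); (8, Raj); (NULL, Liam); (NULL, NULL)

LEFT JOIN keeps every row from `agents`; unmatched rows get NULL for `listings`'s columns.
Matching on t1.agent_id >= t2.agent_id.
- t1 (agent_id=8) pairs with 6 row(s) of t2.
- t1 (agent_id=4) pairs with 1 row(s) of t2.
- t1 (agent_id=3) has no partner → padded with NULL.
- t1 (agent_id=8) pairs with 6 row(s) of t2.
- t1 (agent_id=4) pairs with 1 row(s) of t2.
- t1 (agent_id=3) has no partner → padded with NULL.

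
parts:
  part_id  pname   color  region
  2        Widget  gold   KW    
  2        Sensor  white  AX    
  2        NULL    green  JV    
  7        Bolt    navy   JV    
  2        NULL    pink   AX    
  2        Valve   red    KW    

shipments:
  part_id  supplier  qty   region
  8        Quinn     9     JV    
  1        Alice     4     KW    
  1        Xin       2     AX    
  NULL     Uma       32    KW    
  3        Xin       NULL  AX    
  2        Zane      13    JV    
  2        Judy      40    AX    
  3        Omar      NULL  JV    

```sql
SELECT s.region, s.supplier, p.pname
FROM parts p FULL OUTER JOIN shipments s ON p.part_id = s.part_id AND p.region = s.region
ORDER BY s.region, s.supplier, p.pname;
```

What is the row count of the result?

12

FULL OUTER JOIN keeps every row from both sides; unmatched rows get NULL for the other side's columns.
Matching on p.part_id = s.part_id AND p.region = s.region. A NULL in a compared column never satisfies the condition.
Matched pairs: 3; unmatched p rows kept: 3; unmatched s rows kept: 6.
Total: 3 matched + 9 padded = 12 rows.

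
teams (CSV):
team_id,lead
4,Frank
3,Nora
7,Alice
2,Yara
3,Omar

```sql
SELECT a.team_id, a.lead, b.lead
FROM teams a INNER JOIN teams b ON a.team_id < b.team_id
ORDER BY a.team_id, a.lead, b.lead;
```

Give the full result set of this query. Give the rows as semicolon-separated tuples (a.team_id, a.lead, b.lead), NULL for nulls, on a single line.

INNER JOIN keeps only pairs where the ON condition holds.
Matching on a.team_id < b.team_id.
- a (team_id=4) pairs with 1 row(s) of b.
- a (team_id=3) pairs with 2 row(s) of b.
- a (team_id=7) has no partner → excluded.
- a (team_id=2) pairs with 4 row(s) of b.
- a (team_id=3) pairs with 2 row(s) of b.
After projecting and ordering:
a.team_id | a.lead | b.lead
2 | Yara | Alice
2 | Yara | Frank
2 | Yara | Nora
2 | Yara | Omar
3 | Nora | Alice
3 | Nora | Frank
3 | Omar | Alice
3 | Omar | Frank
4 | Frank | Alice

(2, Yara, Alice); (2, Yara, Frank); (2, Yara, Nora); (2, Yara, Omar); (3, Nora, Alice); (3, Nora, Frank); (3, Omar, Alice); (3, Omar, Frank); (4, Frank, Alice)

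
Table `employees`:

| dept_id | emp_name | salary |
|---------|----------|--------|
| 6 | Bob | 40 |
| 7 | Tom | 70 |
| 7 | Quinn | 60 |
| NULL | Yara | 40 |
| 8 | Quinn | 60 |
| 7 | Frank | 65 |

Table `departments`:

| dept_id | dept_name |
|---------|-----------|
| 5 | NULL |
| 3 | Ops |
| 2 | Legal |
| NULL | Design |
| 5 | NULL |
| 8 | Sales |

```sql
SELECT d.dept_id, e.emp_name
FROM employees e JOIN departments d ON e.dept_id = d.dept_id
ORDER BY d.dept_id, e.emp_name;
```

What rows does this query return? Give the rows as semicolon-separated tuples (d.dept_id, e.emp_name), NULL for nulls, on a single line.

INNER JOIN keeps only pairs where the ON condition holds.
Matching on e.dept_id = d.dept_id. A NULL in a compared column never satisfies the condition.
- e (dept_id=6) has no partner → excluded.
- e (dept_id=7) has no partner → excluded.
- e (dept_id=7) has no partner → excluded.
- e (dept_id=NULL) has no partner → excluded.
- e (dept_id=8) pairs with 1 row(s) of d.
- e (dept_id=7) has no partner → excluded.
After projecting and ordering:
d.dept_id | e.emp_name
8 | Quinn

(8, Quinn)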